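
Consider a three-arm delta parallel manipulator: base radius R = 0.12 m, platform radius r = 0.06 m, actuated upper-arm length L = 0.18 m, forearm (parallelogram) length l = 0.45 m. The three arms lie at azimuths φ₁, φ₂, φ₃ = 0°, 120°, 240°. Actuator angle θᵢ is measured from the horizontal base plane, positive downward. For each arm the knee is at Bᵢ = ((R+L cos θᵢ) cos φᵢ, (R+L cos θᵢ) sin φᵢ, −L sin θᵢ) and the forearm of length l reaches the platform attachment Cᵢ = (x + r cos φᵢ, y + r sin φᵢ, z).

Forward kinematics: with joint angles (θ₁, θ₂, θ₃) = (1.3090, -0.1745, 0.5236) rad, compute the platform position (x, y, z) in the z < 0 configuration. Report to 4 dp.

arm 1 at φ=0.0°: ρ1 = 0.1066;  S1 = (0.1066, 0.0000, -0.1739)
S2 = (0.2373·cos120.0°, 0.2373·sin120.0°, 0.0313) = (-0.1186, 0.2055, 0.0313)
S3 = (0.2159·cos240.0°, 0.2159·sin240.0°, -0.0900) = (-0.1079, -0.1870, -0.0900)
subtract pairs → two planes through P
linear system: -0.4504x+0.4110y = 0.0157−0.4102z; -0.4291x+-0.3739y = 0.0131−0.1677z
det = 0.3448;  x = -0.0326+0.6449z,  y = 0.0024+-0.2914z
sphere 1 gives Az²+Bz+C=0 with A=1.5008, B=0.1668, C=-0.1529;  B²−4AC=0.9456;  roots -0.3795, 0.2684;  negative root z = -0.3795
x = -0.2774, y = 0.1130

(-0.2774, 0.1130, -0.3795)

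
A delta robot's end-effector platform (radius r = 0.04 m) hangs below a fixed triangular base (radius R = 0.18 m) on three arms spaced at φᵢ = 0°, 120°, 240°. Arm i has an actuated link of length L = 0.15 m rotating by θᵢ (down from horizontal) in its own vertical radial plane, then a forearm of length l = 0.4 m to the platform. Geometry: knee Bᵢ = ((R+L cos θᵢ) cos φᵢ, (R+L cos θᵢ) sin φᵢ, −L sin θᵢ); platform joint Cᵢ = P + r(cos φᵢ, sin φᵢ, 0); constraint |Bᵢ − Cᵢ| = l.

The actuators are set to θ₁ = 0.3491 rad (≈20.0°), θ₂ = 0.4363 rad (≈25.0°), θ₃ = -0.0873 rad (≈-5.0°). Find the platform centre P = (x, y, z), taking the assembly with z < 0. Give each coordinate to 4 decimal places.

(-0.0191, -0.0521, -0.3106)

arm 1 at φ=0.0°: ρ1 = 0.2810;  O1 = (0.2810, 0.0000, -0.0513)
O2 = (0.2759·cos120.0°, 0.2759·sin120.0°, -0.0634) = (-0.1380, 0.2390, -0.0634)
O3 = (0.2894·cos240.0°, 0.2894·sin240.0°, 0.0131) = (-0.1447, -0.2507, 0.0131)
eliminate P² terms by subtracting sphere 1 from 2 and 3
linear system: -0.8379x+0.4780y = -0.0014−-0.0242z; -0.8513x+-0.5013y = 0.0024−0.1288z
Cramer: x(z) = -0.0005+0.0598z;  y(z) = -0.0038+0.1553z
sphere 1 gives Az²+Bz+C=0 with A=1.0277, B=0.0678, C=-0.0781;  B²−4AC=0.3257;  roots -0.3106, 0.2447;  negative root z = -0.3106
x = -0.0191, y = -0.0521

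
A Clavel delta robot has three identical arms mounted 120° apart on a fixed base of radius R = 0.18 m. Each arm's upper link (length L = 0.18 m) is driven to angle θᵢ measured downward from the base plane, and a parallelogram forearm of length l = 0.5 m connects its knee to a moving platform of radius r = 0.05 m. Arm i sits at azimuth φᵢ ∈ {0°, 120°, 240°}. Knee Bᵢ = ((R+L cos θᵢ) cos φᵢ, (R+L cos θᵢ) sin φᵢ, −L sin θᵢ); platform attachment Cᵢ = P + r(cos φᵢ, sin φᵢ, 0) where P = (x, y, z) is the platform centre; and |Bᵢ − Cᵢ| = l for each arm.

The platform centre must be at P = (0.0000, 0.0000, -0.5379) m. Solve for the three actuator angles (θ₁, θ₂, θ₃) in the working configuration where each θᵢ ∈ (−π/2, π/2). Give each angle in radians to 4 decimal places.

arm 1 (φ=0.0°): x'=0.0000, y'=0.0000
  e−x'=0.1300;  (l²−L²−(e−x')²−y'²−z²)/2L = -0.2462
  √(A²+B²)=0.5534;  θ1 = -1.3337+2.0319 ≈ 0.6982
arm 2 (φ=120.0°): x'=0.0000, y'=0.0000
  A=0.1300, B=-0.5379, C=(l²−L²−A²−y'²−z²)/(2L)=-0.2462
  √(A²+B²)=0.5534;  θ2 = -1.3337+2.0319 ≈ 0.6982
φ3=240.0° → target in arm frame (0.0000, 0.0000)
  A=0.1300, B=-0.5379, C=(l²−L²−A²−y'²−z²)/(2L)=-0.2462
  θ3 = atan2(B,A) + arccos(C/0.5534) = 0.6982

θ₁ = 0.6982, θ₂ = 0.6982, θ₃ = 0.6982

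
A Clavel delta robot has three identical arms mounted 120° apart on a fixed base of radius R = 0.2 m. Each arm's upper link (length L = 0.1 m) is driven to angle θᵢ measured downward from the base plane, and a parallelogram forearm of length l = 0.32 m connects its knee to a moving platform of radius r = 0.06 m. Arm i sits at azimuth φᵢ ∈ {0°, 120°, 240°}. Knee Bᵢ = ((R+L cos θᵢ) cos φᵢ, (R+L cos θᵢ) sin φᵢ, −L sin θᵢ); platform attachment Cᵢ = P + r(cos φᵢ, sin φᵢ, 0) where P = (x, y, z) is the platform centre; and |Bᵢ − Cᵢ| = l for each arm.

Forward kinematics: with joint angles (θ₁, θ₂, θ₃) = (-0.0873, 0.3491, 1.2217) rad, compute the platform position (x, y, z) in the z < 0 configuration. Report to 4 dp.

φ1=0.0°: virtual centre (0.2396, 0.0000, 0.0087), radius l
φ2=120.0°: virtual centre (-0.1170, 0.2026, -0.0342), radius l
φ3=240.0°: virtual centre (-0.0871, -0.1509, -0.0940), radius l
eliminate P² terms by subtracting sphere 1 from 2 and 3
[-0.7132 0.4052 -0.0858]·P = -0.0016;  [-0.6534 -0.3017 -0.2054]·P = -0.0183
Cramer: x(z) = 0.0165-0.2274z;  y(z) = 0.0251-0.1883z
sphere 1 gives Az²+Bz+C=0 with A=1.0871, B=0.0746, C=-0.0519;  B²−4AC=0.2312;  roots -0.2555, 0.1869;  negative root z = -0.2555
x = 0.0745, y = 0.0732

(0.0745, 0.0732, -0.2555)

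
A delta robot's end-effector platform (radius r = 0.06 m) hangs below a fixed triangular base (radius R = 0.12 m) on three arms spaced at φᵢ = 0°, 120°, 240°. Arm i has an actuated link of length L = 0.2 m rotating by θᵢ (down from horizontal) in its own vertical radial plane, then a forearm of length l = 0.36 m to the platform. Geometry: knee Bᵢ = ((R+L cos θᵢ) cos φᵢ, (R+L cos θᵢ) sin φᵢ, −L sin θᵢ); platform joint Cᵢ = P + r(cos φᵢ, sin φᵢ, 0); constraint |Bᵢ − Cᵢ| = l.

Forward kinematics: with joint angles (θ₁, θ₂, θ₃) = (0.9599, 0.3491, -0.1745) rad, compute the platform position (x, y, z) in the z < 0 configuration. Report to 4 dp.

(-0.1559, -0.0678, -0.2892)

arm 1 at φ=0.0°: (R−r)+L cos θ1 = 0.1747;  O1 = (0.1747, 0.0000, -0.1638)
φ2=120.0°: virtual centre (-0.1240, 0.2147, -0.0684), radius l
arm 3 at φ=240.0°: (R−r)+L cos θ3 = 0.2570;  O3 = (-0.1285, -0.2225, 0.0347)
eliminate P² terms by subtracting sphere 1 from 2 and 3
[-0.5974 0.4294 0.1908]·P = 0.0088;  [-0.6064 -0.4451 0.3971]·P = 0.0099
Cramer: x(z) = -0.0155+0.4854z;  y(z) = -0.0011+0.2309z
sphere 1 gives Az²+Bz+C=0 with A=1.2889, B=0.1425, C=-0.0666;  B²−4AC=0.3636;  roots -0.2892, 0.1786;  negative root z = -0.2892
x = -0.1559, y = -0.0678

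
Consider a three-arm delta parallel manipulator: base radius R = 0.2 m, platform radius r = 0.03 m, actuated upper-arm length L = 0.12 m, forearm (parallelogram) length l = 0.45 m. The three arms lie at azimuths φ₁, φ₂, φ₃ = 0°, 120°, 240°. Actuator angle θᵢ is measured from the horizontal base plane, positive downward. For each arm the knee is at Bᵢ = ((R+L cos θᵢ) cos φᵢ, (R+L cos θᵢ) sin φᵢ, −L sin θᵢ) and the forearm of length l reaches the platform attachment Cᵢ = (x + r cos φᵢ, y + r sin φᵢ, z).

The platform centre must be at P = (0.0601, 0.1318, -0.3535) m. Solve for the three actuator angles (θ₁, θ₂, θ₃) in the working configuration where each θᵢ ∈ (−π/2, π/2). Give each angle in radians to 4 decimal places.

θ₁ = -0.0875, θ₂ = -0.2614, θ₃ = 1.0472

rotate P by −φ1: (0.0601, 0.1318, -0.3535)
  A=0.1099, B=-0.3535, C=(l²−L²−A²−y'²−z²)/(2L)=0.1404
  θ1 = atan2(B,A) + arccos(C/0.3702) = -0.0875
φ2=120.0° → target in arm frame (0.0841, -0.1179)
  A=0.0859, B=-0.3535, C=(l²−L²−A²−y'²−z²)/(2L)=0.1744
  γ=atan2(-0.3535,0.0859)=-1.3324;  ψ=arccos(0.4793)=1.0710;  θ2=γ+ψ≈-0.2614
arm 3 (φ=240.0°): x'=-0.1442, y'=-0.0139
  A=0.3142, B=-0.3535, C=(l²−L²−A²−y'²−z²)/(2L)=-0.1490
  θ3 = atan2(B,A) + arccos(C/0.4729) = 1.0472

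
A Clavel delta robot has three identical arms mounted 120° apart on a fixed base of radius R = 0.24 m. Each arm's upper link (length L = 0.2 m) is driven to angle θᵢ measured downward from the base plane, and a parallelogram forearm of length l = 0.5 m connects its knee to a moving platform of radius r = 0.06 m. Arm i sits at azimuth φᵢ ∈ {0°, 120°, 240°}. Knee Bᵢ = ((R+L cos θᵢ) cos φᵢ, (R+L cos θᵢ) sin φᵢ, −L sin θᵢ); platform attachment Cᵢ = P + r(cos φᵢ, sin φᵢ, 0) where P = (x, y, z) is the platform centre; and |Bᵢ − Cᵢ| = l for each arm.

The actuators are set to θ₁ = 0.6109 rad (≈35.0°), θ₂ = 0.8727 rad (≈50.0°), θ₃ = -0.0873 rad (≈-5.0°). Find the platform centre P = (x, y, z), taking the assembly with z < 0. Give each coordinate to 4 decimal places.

arm 1 at φ=0.0°: e+L cos θ1 = 0.3438;  S1 = (0.3438, 0.0000, -0.1147)
S2 = (0.3086·cos120.0°, 0.3086·sin120.0°, -0.1532) = (-0.1543, 0.2672, -0.1532)
S3 = (0.3792·cos240.0°, 0.3792·sin240.0°, 0.0174) = (-0.1896, -0.3284, 0.0174)
eliminate P² terms by subtracting sphere 1 from 2 and 3
[-0.9962 0.5344 -0.0770]·P = -0.0127;  [-1.0669 -0.6569 0.2643]·P = 0.0127
Cramer: x(z) = 0.0012+0.0741z;  y(z) = -0.0214+0.2821z
sphere 1 gives Az²+Bz+C=0 with A=1.0851, B=0.1666, C=-0.1190;  B²−4AC=0.5443;  roots -0.4167, 0.2632;  negative root z = -0.4167
x = -0.0296, y = -0.1390

(-0.0296, -0.1390, -0.4167)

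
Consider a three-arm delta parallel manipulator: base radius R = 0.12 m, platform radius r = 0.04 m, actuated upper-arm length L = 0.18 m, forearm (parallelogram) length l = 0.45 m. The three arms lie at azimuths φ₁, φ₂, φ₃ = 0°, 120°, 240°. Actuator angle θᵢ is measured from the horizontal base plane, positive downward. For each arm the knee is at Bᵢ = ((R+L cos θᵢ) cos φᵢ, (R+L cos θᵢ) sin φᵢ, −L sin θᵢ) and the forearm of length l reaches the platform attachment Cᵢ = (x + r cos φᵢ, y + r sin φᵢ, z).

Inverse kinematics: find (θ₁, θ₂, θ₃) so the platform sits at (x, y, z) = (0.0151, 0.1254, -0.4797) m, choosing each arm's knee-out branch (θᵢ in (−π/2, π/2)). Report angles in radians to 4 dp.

rotate P by −φ1: (0.0151, 0.1254, -0.4797)
  A cos θ + B sin θ = C:  0.0649·cos θ + -0.4797·sin θ = -0.2221
  √(A²+B²)=0.4841;  θ1 = -1.4363+2.0474 ≈ 0.6111
φ2=120.0° → target in arm frame (0.1010, -0.0758)
  A cos θ + B sin θ = C:  -0.0210·cos θ + -0.4797·sin θ = -0.1839
  θ2 = atan2(B,A) + arccos(C/0.4802) = 0.3491
rotate P by −φ3: (-0.1161, -0.0496, -0.4797)
  A cos θ + B sin θ = C:  0.1961·cos θ + -0.4797·sin θ = -0.2804
  γ=atan2(-0.4797,0.1961)=-1.1826;  ψ=arccos(-0.5411)=2.1425;  θ3=γ+ψ≈0.9599

θ₁ = 0.6111, θ₂ = 0.3491, θ₃ = 0.9599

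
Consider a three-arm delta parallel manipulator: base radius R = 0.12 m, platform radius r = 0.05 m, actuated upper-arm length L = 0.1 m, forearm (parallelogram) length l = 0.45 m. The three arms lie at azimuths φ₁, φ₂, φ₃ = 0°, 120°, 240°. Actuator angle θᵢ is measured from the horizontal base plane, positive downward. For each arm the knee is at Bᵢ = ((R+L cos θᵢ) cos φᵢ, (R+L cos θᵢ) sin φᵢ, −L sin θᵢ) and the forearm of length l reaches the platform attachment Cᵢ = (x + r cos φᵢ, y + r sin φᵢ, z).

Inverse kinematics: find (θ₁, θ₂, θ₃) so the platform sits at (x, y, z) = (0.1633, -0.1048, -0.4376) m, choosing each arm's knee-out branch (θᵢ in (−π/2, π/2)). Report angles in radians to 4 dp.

φ1=0.0° → target in arm frame (0.1633, -0.1048)
  A cos θ + B sin θ = C:  -0.0933·cos θ + -0.4376·sin θ = -0.0934
  θ1 = atan2(B,A) + arccos(C/0.4474) = 0.0002
rotate P by −φ2: (-0.1724, -0.0890, -0.4376)
  A=0.2424, B=-0.4376, C=(l²−L²−A²−y'²−z²)/(2L)=-0.3284
  √(A²+B²)=0.5003;  θ2 = -1.0649+2.2869 ≈ 1.2220
φ3=240.0° → target in arm frame (0.0091, 0.1938)
  e−x'=0.0609;  (l²−L²−(e−x')²−y'²−z²)/2L = -0.2013
  θ3 = atan2(B,A) + arccos(C/0.4418) = 0.6114

θ₁ = 0.0002, θ₂ = 1.2220, θ₃ = 0.6114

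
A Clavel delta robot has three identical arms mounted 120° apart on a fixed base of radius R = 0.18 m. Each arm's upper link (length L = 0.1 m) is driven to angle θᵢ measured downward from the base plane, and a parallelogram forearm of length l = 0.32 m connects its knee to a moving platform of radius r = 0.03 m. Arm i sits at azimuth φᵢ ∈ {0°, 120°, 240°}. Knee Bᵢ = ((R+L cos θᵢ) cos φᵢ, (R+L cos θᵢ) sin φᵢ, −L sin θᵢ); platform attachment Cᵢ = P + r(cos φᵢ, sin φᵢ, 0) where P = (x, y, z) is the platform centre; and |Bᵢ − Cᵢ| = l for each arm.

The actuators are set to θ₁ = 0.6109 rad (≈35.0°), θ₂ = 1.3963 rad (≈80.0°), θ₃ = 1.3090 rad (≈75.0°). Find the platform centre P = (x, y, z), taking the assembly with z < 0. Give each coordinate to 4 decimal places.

(0.0707, -0.0074, -0.3337)

S1 = (0.2319·cos0.0°, 0.2319·sin0.0°, -0.0574) = (0.2319, 0.0000, -0.0574)
arm 2 at φ=120.0°: e+L cos θ2 = 0.1674;  S2 = (-0.0837, 0.1449, -0.0985)
φ3=240.0°: virtual centre (-0.0879, -0.1523, -0.0966), radius l
|S₂|²−|S₁|² = -0.0194;  |S₃|²−|S₁|² = -0.0168
[-0.6312 0.2899 -0.0822]·P = -0.0194;  [-0.6397 -0.3046 -0.0785]·P = -0.0168
Cramer: x(z) = 0.0285-0.1265z;  y(z) = -0.0047+0.0082z
sphere 1 gives Az²+Bz+C=0 with A=1.0161, B=0.1661, C=-0.0577;  B²−4AC=0.2622;  roots -0.3337, 0.1702;  negative root z = -0.3337
x = 0.0707, y = -0.0074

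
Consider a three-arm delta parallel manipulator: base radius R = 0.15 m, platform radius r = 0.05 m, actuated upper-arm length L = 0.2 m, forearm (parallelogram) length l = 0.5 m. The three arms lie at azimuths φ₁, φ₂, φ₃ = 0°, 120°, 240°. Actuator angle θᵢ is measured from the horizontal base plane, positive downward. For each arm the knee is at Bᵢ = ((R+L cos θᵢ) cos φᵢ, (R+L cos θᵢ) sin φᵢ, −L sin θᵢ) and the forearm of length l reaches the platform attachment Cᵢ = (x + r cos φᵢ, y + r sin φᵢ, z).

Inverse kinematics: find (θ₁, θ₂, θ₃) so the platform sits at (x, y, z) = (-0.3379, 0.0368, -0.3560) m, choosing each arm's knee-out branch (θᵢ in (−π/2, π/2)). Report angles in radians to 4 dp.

φ1=0.0° → target in arm frame (-0.3379, 0.0368)
  A=0.4379, B=-0.3560, C=(l²−L²−A²−y'²−z²)/(2L)=-0.2746
  √(A²+B²)=0.5644;  θ1 = -0.6826+2.0790 ≈ 1.3964
φ2=120.0° → target in arm frame (0.2008, 0.2742)
  A=-0.1008, B=-0.3560, C=(l²−L²−A²−y'²−z²)/(2L)=-0.0053
  γ=atan2(-0.3560,-0.1008)=-1.8468;  ψ=arccos(-0.0142)=1.5850;  θ2=γ+ψ≈-0.2618
arm 3 (φ=240.0°): x'=0.1371, y'=-0.3110
  e−x'=-0.0371;  (l²−L²−(e−x')²−y'²−z²)/2L = -0.0371
  θ3 = atan2(B,A) + arccos(C/0.3579) = 0.0001

θ₁ = 1.3964, θ₂ = -0.2618, θ₃ = 0.0001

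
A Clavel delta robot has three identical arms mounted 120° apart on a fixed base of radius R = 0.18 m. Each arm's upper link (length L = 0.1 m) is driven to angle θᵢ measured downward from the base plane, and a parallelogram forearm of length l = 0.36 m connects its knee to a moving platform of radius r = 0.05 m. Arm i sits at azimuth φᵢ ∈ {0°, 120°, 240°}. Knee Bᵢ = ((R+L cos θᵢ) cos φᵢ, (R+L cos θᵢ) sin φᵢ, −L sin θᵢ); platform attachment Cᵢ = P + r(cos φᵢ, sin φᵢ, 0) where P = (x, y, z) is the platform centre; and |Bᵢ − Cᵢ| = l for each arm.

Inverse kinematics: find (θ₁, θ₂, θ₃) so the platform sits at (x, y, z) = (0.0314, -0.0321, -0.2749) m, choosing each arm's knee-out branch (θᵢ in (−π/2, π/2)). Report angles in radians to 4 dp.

φ1=0.0° → target in arm frame (0.0314, -0.0321)
  e−x'=0.0986;  (l²−L²−(e−x')²−y'²−z²)/2L = 0.1664
  γ=atan2(-0.2749,0.0986)=-1.2264;  ψ=arccos(0.5697)=0.9646;  θ1=γ+ψ≈-0.2618
rotate P by −φ2: (-0.0435, -0.0111, -0.2749)
  A=0.1735, B=-0.2749, C=(l²−L²−A²−y'²−z²)/(2L)=0.0690
  γ=atan2(-0.2749,0.1735)=-1.0078;  ψ=arccos(0.2123)=1.3568;  θ2=γ+ψ≈0.3491
φ3=240.0° → target in arm frame (0.0121, 0.0432)
  e−x'=0.1179;  (l²−L²−(e−x')²−y'²−z²)/2L = 0.1413
  √(A²+B²)=0.2991;  θ3 = -1.1656+1.0788 ≈ -0.0868

θ₁ = -0.2618, θ₂ = 0.3491, θ₃ = -0.0868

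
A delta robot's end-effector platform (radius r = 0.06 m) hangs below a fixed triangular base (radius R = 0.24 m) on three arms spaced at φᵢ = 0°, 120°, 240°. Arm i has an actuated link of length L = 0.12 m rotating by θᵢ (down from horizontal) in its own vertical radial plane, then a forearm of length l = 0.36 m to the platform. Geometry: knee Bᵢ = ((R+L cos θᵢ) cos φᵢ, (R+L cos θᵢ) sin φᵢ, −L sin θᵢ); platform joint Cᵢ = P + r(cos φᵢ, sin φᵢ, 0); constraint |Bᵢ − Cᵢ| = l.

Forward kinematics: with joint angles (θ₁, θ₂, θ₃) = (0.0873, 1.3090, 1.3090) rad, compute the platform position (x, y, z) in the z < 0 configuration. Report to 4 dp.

(0.1238, 0.0000, -0.3247)

centre 1 = (0.2995·cos0.0°, 0.2995·sin0.0°, -0.0105) = (0.2995, 0.0000, -0.0105)
centre 2 = (0.2111·cos120.0°, 0.2111·sin120.0°, -0.1159) = (-0.1055, 0.1828, -0.1159)
φ3=240.0°: virtual centre (-0.1055, -0.1828, -0.1159), radius l
|centre ₂|²−|centre ₁|² = -0.0319;  |centre ₃|²−|centre ₁|² = -0.0319
plane₁₂: -0.8101x+0.3656y+-0.2109z = -0.0319
det = 0.5923;  x = 0.0393+-0.2603z,  y = 0.0000+0.0000z
into |P−centre ₁|² = l²: 1.0678z² + 0.1564z + -0.0618 = 0;  Δ = 0.2883;  z = -0.3247 or 0.1782 → z<0 root = -0.3247
x = 0.1238, y = 0.0000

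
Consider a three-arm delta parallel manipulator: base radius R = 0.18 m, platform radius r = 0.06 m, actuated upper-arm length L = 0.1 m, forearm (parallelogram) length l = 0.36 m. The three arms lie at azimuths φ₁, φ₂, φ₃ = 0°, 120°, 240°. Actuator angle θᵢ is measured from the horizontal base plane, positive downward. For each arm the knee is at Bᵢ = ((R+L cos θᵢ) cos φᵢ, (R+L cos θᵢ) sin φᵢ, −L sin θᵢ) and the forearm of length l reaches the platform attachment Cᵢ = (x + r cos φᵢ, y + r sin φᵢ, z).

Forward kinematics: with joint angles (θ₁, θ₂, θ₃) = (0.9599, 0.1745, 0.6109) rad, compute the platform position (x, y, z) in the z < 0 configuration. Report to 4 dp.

(-0.0670, 0.0416, -0.3430)

S1 = (0.1774·cos0.0°, 0.1774·sin0.0°, -0.0819) = (0.1774, 0.0000, -0.0819)
S2 = (0.2185·cos120.0°, 0.2185·sin120.0°, -0.0174) = (-0.1092, 0.1892, -0.0174)
φ3=240.0°: virtual centre (-0.1010, -0.1749, -0.0574), radius l
subtract pairs → two planes through P
[-0.5732 0.3784 0.1291]·P = 0.0099;  [-0.5566 -0.3497 0.0491]·P = 0.0059
Cramer: x(z) = -0.0138+0.1550z;  y(z) = 0.0051-0.1063z
sphere 1 gives Az²+Bz+C=0 with A=1.0353, B=0.1035, C=-0.0863;  B²−4AC=0.3682;  roots -0.3430, 0.2431;  negative root z = -0.3430
x = -0.0670, y = 0.0416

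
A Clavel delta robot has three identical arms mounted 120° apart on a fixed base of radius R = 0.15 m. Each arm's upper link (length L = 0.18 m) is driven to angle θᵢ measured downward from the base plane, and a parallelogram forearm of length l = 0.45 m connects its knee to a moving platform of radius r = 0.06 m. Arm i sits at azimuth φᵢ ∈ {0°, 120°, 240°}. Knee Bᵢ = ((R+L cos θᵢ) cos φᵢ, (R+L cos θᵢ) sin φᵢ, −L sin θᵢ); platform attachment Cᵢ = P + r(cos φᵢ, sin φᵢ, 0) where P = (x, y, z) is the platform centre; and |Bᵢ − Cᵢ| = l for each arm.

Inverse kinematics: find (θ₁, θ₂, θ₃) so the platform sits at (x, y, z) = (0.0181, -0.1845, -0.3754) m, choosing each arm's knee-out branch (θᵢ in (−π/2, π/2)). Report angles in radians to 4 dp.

rotate P by −φ1: (0.0181, -0.1845, -0.3754)
  A cos θ + B sin θ = C:  0.0719·cos θ + -0.3754·sin θ = -0.0279
  √(A²+B²)=0.3822;  θ1 = -1.3816+1.6438 ≈ 0.2622
arm 2 (φ=120.0°): x'=-0.1688, y'=0.0766
  A cos θ + B sin θ = C:  0.2588·cos θ + -0.3754·sin θ = -0.1213
  θ2 = atan2(B,A) + arccos(C/0.4560) = 0.8730
φ3=240.0° → target in arm frame (0.1507, 0.1079)
  e−x'=-0.0607;  (l²−L²−(e−x')²−y'²−z²)/2L = 0.0384
  √(A²+B²)=0.3803;  θ3 = -1.7312+1.4695 ≈ -0.2616

θ₁ = 0.2622, θ₂ = 0.8730, θ₃ = -0.2616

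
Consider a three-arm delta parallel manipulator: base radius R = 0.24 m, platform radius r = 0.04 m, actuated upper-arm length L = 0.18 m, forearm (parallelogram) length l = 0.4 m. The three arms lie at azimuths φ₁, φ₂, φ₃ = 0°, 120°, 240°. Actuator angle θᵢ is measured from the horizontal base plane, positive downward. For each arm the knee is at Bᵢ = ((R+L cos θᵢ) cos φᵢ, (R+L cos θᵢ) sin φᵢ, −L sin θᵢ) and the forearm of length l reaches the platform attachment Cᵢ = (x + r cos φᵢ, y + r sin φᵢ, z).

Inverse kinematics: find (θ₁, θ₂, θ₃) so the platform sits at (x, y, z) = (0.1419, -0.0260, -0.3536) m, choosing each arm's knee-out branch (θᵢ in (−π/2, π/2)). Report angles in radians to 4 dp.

rotate P by −φ1: (0.1419, -0.0260, -0.3536)
  A cos θ + B sin θ = C:  0.0581·cos θ + -0.3536·sin θ = -0.0041
  √(A²+B²)=0.3583;  θ1 = -1.4079+1.5823 ≈ 0.1744
φ2=120.0° → target in arm frame (-0.0935, -0.1099)
  e−x'=0.2935;  (l²−L²−(e−x')²−y'²−z²)/2L = -0.2656
  √(A²+B²)=0.4595;  θ2 = -0.8781+2.1872 ≈ 1.3091
φ3=240.0° → target in arm frame (-0.0484, 0.1359)
  A=0.2484, B=-0.3536, C=(l²−L²−A²−y'²−z²)/(2L)=-0.2156
  γ=atan2(-0.3536,0.2484)=-0.9583;  ψ=arccos(-0.4989)=2.0931;  θ3=γ+ψ≈1.1348

θ₁ = 0.1744, θ₂ = 1.3091, θ₃ = 1.1348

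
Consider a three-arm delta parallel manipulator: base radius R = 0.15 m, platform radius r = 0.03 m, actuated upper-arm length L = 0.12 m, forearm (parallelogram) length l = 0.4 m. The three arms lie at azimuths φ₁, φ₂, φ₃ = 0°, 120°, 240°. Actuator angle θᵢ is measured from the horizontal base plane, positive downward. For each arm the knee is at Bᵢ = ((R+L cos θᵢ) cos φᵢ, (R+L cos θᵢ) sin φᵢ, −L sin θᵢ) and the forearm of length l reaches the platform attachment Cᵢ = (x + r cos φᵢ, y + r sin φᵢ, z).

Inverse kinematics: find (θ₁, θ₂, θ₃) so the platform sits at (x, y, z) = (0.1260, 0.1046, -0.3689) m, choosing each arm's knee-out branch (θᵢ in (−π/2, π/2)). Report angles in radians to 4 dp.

rotate P by −φ1: (0.1260, 0.1046, -0.3689)
  A=-0.0060, B=-0.3689, C=(l²−L²−A²−y'²−z²)/(2L)=-0.0061
  θ1 = atan2(B,A) + arccos(C/0.3689) = 0.0003
rotate P by −φ2: (0.0276, -0.1614, -0.3689)
  A=0.0924, B=-0.3689, C=(l²−L²−A²−y'²−z²)/(2L)=-0.1045
  √(A²+B²)=0.3803;  θ2 = -1.3253+1.8492 ≈ 0.5239
φ3=240.0° → target in arm frame (-0.1536, 0.0568)
  e−x'=0.2736;  (l²−L²−(e−x')²−y'²−z²)/2L = -0.2857
  γ=atan2(-0.3689,0.2736)=-0.9327;  ψ=arccos(-0.6220)=2.2421;  θ3=γ+ψ≈1.3095

θ₁ = 0.0003, θ₂ = 0.5239, θ₃ = 1.3095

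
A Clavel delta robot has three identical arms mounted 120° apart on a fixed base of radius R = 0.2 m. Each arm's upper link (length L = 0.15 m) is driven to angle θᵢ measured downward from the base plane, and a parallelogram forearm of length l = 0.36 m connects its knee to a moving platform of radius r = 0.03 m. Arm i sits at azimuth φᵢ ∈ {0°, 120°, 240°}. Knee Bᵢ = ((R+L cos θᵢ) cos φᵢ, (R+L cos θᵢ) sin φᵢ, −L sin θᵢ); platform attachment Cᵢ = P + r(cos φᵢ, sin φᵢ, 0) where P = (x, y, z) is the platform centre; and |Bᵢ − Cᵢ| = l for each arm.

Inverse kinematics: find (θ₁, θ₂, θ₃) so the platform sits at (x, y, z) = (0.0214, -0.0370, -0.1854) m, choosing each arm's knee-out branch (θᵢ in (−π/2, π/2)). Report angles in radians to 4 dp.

θ₁ = -0.0876, θ₂ = 0.5235, θ₃ = -0.0869

rotate P by −φ1: (0.0214, -0.0370, -0.1854)
  e−x'=0.1486;  (l²−L²−(e−x')²−y'²−z²)/2L = 0.1643
  γ=atan2(-0.1854,0.1486)=-0.8951;  ψ=arccos(0.6913)=0.8075;  θ1=γ+ψ≈-0.0876
rotate P by −φ2: (-0.0427, 0.0000, -0.1854)
  e−x'=0.2127;  (l²−L²−(e−x')²−y'²−z²)/2L = 0.0916
  γ=atan2(-0.1854,0.2127)=-0.7168;  ψ=arccos(0.3245)=1.2404;  θ2=γ+ψ≈0.5235
arm 3 (φ=240.0°): x'=0.0213, y'=0.0370
  A=0.1487, B=-0.1854, C=(l²−L²−A²−y'²−z²)/(2L)=0.1642
  θ3 = atan2(B,A) + arccos(C/0.2376) = -0.0869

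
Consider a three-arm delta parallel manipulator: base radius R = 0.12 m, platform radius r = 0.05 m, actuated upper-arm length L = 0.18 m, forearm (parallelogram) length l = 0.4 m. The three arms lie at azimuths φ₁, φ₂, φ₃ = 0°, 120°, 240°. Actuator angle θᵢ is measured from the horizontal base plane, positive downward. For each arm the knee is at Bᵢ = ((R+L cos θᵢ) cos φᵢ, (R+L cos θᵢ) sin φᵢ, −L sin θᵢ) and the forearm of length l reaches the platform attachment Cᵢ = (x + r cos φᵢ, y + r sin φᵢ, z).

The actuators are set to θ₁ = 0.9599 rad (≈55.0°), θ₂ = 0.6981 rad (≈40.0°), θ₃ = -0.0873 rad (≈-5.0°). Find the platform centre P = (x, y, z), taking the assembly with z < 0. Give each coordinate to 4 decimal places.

(-0.1323, -0.1244, -0.3736)

φ1=0.0°: virtual centre (0.1732, 0.0000, -0.1474), radius l
arm 2 at φ=120.0°: e+L cos θ2 = 0.2079;  S2 = (-0.1039, 0.1800, -0.1157)
φ3=240.0°: virtual centre (-0.1247, -0.2159, 0.0157), radius l
|S₂|²−|S₁|² = 0.0049;  |S₃|²−|S₁|² = 0.0106
linear system: -0.5544x+0.3601y = 0.0049−0.0635z; -0.5958x+-0.4318y = 0.0106−0.3263z
Cramer: x(z) = -0.0131+0.3192z;  y(z) = -0.0066+0.3151z
sphere 1 gives Az²+Bz+C=0 with A=1.2012, B=0.1718, C=-0.1035;  B²−4AC=0.5268;  roots -0.3736, 0.2306;  negative root z = -0.3736
x = -0.1323, y = -0.1244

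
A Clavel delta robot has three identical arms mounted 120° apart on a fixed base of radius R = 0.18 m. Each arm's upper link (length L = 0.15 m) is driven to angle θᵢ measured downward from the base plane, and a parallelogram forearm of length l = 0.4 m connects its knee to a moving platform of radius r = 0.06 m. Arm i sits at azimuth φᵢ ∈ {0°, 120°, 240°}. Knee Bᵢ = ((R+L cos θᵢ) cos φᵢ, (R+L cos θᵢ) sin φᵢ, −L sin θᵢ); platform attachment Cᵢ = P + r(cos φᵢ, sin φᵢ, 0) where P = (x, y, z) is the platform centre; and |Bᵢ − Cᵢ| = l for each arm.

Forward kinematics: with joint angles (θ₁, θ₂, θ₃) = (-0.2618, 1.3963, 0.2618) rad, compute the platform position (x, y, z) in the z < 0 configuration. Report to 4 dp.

φ1=0.0°: virtual centre (0.2649, 0.0000, 0.0388), radius l
arm 2 at φ=120.0°: e+L cos θ2 = 0.1460;  centre 2 = (-0.0730, 0.1265, -0.1477)
φ3=240.0°: virtual centre (-0.1324, -0.2294, -0.0388), radius l
subtract pairs → two planes through P
[-0.6758 0.2530 -0.3731]·P = -0.0285;  [-0.7947 -0.4588 -0.1553]·P = 0.0000
det = 0.5111;  x = 0.0256+-0.4118z,  y = -0.0444+0.3748z
quadratic in z: (1.3100)z²+(0.0862)z+(-0.0993)=0, √Δ=0.7264 → z ∈ {-0.3101, 0.2443}; z = -0.3101 (taking z<0)
x = 0.1533, y = -0.1606

(0.1533, -0.1606, -0.3101)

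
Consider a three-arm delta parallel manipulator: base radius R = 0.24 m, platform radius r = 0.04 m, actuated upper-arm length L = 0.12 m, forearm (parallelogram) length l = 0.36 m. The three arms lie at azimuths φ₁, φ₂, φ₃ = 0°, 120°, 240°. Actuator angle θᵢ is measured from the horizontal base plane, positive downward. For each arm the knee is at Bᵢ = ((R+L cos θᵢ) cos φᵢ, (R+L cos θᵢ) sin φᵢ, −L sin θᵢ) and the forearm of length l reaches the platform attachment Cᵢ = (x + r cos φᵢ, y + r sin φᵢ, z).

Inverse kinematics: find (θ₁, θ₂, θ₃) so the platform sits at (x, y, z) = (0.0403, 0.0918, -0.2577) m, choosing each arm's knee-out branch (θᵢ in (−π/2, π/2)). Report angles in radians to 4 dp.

arm 1 (φ=0.0°): x'=0.0403, y'=0.0918
  A=0.1597, B=-0.2577, C=(l²−L²−A²−y'²−z²)/(2L)=0.0619
  θ1 = atan2(B,A) + arccos(C/0.3032) = 0.3491
φ2=120.0° → target in arm frame (0.0594, -0.0808)
  A cos θ + B sin θ = C:  0.1406·cos θ + -0.2577·sin θ = 0.0937
  γ=atan2(-0.2577,0.1406)=-1.0712;  ψ=arccos(0.3190)=1.2461;  θ2=γ+ψ≈0.1749
φ3=240.0° → target in arm frame (-0.0997, -0.0110)
  A cos θ + B sin θ = C:  0.2997·cos θ + -0.2577·sin θ = -0.1713
  γ=atan2(-0.2577,0.2997)=-0.7103;  ψ=arccos(-0.4335)=2.0192;  θ3=γ+ψ≈1.3089

θ₁ = 0.3491, θ₂ = 0.1749, θ₃ = 1.3089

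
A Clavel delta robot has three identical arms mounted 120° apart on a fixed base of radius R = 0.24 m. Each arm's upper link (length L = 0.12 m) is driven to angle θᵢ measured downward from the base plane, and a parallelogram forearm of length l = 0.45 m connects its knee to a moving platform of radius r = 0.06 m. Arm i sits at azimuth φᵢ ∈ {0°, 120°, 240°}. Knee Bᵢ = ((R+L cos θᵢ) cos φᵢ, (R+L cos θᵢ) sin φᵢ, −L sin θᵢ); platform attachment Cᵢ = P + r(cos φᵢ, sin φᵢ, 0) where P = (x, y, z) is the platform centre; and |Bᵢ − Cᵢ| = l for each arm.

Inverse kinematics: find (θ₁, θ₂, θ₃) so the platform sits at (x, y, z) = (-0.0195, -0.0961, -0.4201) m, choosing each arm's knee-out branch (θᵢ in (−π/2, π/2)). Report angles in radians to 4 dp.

rotate P by −φ1: (-0.0195, -0.0961, -0.4201)
  A cos θ + B sin θ = C:  0.1995·cos θ + -0.4201·sin θ = -0.1559
  γ=atan2(-0.4201,0.1995)=-1.1274;  ψ=arccos(-0.3353)=1.9127;  θ1=γ+ψ≈0.7852
arm 2 (φ=120.0°): x'=-0.0735, y'=0.0649
  A=0.2535, B=-0.4201, C=(l²−L²−A²−y'²−z²)/(2L)=-0.2369
  θ2 = atan2(B,A) + arccos(C/0.4906) = 1.0467
arm 3 (φ=240.0°): x'=0.0930, y'=0.0312
  A cos θ + B sin θ = C:  0.0870·cos θ + -0.4201·sin θ = 0.0128
  γ=atan2(-0.4201,0.0870)=-1.3665;  ψ=arccos(0.0298)=1.5410;  θ3=γ+ψ≈0.1744

θ₁ = 0.7852, θ₂ = 1.0467, θ₃ = 0.1744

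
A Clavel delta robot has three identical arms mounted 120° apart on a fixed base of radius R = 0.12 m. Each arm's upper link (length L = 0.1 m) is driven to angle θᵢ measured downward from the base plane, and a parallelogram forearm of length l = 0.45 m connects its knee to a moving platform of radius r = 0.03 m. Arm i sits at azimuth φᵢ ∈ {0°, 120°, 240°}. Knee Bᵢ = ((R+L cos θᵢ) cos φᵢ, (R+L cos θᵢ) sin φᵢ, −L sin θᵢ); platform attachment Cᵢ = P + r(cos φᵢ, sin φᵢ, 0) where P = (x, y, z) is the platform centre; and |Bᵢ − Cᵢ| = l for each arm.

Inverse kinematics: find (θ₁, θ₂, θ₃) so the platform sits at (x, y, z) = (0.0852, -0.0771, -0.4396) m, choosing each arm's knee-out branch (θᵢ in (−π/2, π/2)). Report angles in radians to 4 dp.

arm 1 (φ=0.0°): x'=0.0852, y'=-0.0771
  A=0.0048, B=-0.4396, C=(l²−L²−A²−y'²−z²)/(2L)=-0.0336
  γ=atan2(-0.4396,0.0048)=-1.5599;  ψ=arccos(-0.0764)=1.6472;  θ1=γ+ψ≈0.0874
arm 2 (φ=120.0°): x'=-0.1094, y'=-0.0352
  e−x'=0.1994;  (l²−L²−(e−x')²−y'²−z²)/2L = -0.2087
  √(A²+B²)=0.4827;  θ2 = -1.1450+2.0179 ≈ 0.8729
rotate P by −φ3: (0.0242, 0.1123, -0.4396)
  e−x'=0.0658;  (l²−L²−(e−x')²−y'²−z²)/2L = -0.0885
  γ=atan2(-0.4396,0.0658)=-1.4222;  ψ=arccos(-0.1991)=1.7712;  θ3=γ+ψ≈0.3491

θ₁ = 0.0874, θ₂ = 0.8729, θ₃ = 0.3491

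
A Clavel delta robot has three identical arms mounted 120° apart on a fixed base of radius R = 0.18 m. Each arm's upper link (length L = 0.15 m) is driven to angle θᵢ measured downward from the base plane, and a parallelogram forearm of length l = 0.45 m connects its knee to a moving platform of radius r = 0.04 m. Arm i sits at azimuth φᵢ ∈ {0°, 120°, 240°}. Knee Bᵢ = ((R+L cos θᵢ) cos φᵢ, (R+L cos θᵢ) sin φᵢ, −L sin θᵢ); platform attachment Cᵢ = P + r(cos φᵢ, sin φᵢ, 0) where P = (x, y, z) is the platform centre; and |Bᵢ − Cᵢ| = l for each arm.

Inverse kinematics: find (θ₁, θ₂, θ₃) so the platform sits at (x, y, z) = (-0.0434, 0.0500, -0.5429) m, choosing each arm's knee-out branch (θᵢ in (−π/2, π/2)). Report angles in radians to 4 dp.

θ₁ = 1.3967, θ₂ = 0.9601, θ₃ = 1.3090

arm 1 (φ=0.0°): x'=-0.0434, y'=0.0500
  e−x'=0.1834;  (l²−L²−(e−x')²−y'²−z²)/2L = -0.5029
  γ=atan2(-0.5429,0.1834)=-1.2450;  ψ=arccos(-0.8776)=2.6417;  θ1=γ+ψ≈1.3967
arm 2 (φ=120.0°): x'=0.0650, y'=0.0126
  A=0.0750, B=-0.5429, C=(l²−L²−A²−y'²−z²)/(2L)=-0.4017
  √(A²+B²)=0.5481;  θ2 = -1.4335+2.3936 ≈ 0.9601
φ3=240.0° → target in arm frame (-0.0216, -0.0626)
  A=0.1616, B=-0.5429, C=(l²−L²−A²−y'²−z²)/(2L)=-0.4826
  √(A²+B²)=0.5664;  θ3 = -1.2815+2.5905 ≈ 1.3090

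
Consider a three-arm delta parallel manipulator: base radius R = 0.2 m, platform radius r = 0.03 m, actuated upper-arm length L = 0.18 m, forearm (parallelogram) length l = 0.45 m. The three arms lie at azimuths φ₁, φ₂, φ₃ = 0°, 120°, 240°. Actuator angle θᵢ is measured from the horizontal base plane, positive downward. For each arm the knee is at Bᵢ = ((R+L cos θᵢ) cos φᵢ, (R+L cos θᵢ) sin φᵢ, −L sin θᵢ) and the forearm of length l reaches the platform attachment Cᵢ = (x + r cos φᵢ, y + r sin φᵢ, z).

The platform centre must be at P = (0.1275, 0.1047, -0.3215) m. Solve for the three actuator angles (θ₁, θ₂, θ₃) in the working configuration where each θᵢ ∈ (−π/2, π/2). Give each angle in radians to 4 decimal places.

arm 1 (φ=0.0°): x'=0.1275, y'=0.1047
  e−x'=0.0425;  (l²−L²−(e−x')²−y'²−z²)/2L = 0.1499
  √(A²+B²)=0.3243;  θ1 = -1.4394+1.0902 ≈ -0.3491
φ2=120.0° → target in arm frame (0.0269, -0.1628)
  e−x'=0.1431;  (l²−L²−(e−x')²−y'²−z²)/2L = 0.0549
  θ2 = atan2(B,A) + arccos(C/0.3519) = 0.2620
rotate P by −φ3: (-0.1544, 0.0581, -0.3215)
  e−x'=0.3244;  (l²−L²−(e−x')²−y'²−z²)/2L = -0.1163
  γ=atan2(-0.3215,0.3244)=-0.7809;  ψ=arccos(-0.2547)=1.8284;  θ3=γ+ψ≈1.0475

θ₁ = -0.3491, θ₂ = 0.2620, θ₃ = 1.0475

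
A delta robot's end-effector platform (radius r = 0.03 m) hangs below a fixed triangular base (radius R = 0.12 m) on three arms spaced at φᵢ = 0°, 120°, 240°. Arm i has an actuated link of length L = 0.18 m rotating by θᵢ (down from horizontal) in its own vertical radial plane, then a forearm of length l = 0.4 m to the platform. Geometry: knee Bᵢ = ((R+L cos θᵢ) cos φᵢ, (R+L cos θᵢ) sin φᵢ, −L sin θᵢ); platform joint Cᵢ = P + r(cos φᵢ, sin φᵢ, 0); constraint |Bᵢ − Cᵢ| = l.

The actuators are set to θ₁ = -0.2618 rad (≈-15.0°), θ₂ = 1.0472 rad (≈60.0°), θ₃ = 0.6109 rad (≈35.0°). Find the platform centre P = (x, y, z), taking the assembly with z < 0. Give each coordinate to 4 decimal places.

(0.1798, -0.0776, -0.3367)

O1 = (0.2639·cos0.0°, 0.2639·sin0.0°, 0.0466) = (0.2639, 0.0000, 0.0466)
arm 2 at φ=120.0°: e+L cos θ2 = 0.1800;  O2 = (-0.0900, 0.1559, -0.1559)
φ3=240.0°: virtual centre (-0.1187, -0.2056, -0.1032), radius l
subtract pairs → two planes through P
plane₁₂: -0.7077x+0.3118y+-0.4049z = -0.0151
det = 0.5296;  x = 0.0145+-0.4909z,  y = -0.0155+0.1846z
sphere 1 gives Az²+Bz+C=0 with A=1.2750, B=0.1459, C=-0.0954;  B²−4AC=0.5079;  roots -0.3367, 0.2223;  negative root z = -0.3367
x = 0.1798, y = -0.0776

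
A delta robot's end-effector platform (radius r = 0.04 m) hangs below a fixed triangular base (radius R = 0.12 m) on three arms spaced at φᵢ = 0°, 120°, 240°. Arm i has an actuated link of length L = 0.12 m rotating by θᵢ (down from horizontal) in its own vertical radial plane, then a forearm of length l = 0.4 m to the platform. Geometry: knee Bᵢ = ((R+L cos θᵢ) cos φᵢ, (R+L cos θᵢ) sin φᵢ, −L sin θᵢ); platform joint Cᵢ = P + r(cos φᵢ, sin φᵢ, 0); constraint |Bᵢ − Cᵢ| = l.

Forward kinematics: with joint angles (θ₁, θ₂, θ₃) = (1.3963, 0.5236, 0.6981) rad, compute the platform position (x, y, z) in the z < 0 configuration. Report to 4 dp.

φ1=0.0°: virtual centre (0.1008, 0.0000, -0.1182), radius l
centre 2 = (0.1839·cos120.0°, 0.1839·sin120.0°, -0.0600) = (-0.0920, 0.1593, -0.0600)
arm 3 at φ=240.0°: (R−r)+L cos θ3 = 0.1719;  centre 3 = (-0.0860, -0.1489, -0.0771)
eliminate P² terms by subtracting sphere 1 from 2 and 3
plane₁₂: -0.3856x+0.3186y+0.1164z = 0.0133
det = 0.2338;  x = -0.0324+0.2600z,  y = 0.0025+-0.0505z
into |P−centre ₁|² = l²: 1.0702z² + 0.1668z + -0.1283 = 0;  Δ = 0.5769;  z = -0.4328 or 0.2769 → z<0 root = -0.4328
x = -0.1450, y = 0.0244

(-0.1450, 0.0244, -0.4328)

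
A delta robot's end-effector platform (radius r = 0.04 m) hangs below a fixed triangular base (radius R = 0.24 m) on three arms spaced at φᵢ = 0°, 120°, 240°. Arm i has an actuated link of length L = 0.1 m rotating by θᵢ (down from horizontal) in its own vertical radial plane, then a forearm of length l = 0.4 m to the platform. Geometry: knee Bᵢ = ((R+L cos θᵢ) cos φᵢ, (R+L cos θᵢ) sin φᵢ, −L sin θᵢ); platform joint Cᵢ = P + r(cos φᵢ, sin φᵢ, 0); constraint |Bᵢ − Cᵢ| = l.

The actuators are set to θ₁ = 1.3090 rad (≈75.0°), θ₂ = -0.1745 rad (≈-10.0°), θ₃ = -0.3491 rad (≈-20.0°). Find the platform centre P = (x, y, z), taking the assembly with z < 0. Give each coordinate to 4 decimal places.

centre 1 = (0.2259·cos0.0°, 0.2259·sin0.0°, -0.0966) = (0.2259, 0.0000, -0.0966)
centre 2 = (0.2985·cos120.0°, 0.2985·sin120.0°, 0.0174) = (-0.1492, 0.2585, 0.0174)
arm 3 at φ=240.0°: (R−r)+L cos θ3 = 0.2940;  centre 3 = (-0.1470, -0.2546, 0.0342)
eliminate P² terms by subtracting sphere 1 from 2 and 3
linear system: -0.7502x+0.5170y = 0.0290−0.2279z; -0.7457x+-0.5092y = 0.0272−0.2616z
det = 0.7675;  x = -0.0376+0.3274z,  y = 0.0016+0.0343z
sphere 1 gives Az²+Bz+C=0 with A=1.1084, B=0.0208, C=-0.0812;  B²−4AC=0.3606;  roots -0.2803, 0.2615;  negative root z = -0.2803
x = -0.1294, y = -0.0080

(-0.1294, -0.0080, -0.2803)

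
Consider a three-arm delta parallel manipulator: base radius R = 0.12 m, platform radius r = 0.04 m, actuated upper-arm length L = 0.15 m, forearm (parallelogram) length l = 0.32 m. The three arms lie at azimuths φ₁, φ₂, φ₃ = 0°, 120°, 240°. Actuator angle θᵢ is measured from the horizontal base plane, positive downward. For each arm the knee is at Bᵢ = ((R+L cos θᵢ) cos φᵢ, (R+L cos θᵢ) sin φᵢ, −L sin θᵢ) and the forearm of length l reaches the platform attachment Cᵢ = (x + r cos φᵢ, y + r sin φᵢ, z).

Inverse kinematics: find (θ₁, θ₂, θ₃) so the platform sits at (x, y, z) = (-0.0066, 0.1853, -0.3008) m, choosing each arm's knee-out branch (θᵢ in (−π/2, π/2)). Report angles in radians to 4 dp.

rotate P by −φ1: (-0.0066, 0.1853, -0.3008)
  A=0.0866, B=-0.3008, C=(l²−L²−A²−y'²−z²)/(2L)=-0.1747
  θ1 = atan2(B,A) + arccos(C/0.3130) = 0.8725
φ2=120.0° → target in arm frame (0.1638, -0.0869)
  A cos θ + B sin θ = C:  -0.0838·cos θ + -0.3008·sin θ = -0.0839
  θ2 = atan2(B,A) + arccos(C/0.3122) = 0.0003
rotate P by −φ3: (-0.1572, -0.0984, -0.3008)
  e−x'=0.2372;  (l²−L²−(e−x')²−y'²−z²)/2L = -0.2550
  √(A²+B²)=0.3831;  θ3 = -0.9031+2.2993 ≈ 1.3962

θ₁ = 0.8725, θ₂ = 0.0003, θ₃ = 1.3962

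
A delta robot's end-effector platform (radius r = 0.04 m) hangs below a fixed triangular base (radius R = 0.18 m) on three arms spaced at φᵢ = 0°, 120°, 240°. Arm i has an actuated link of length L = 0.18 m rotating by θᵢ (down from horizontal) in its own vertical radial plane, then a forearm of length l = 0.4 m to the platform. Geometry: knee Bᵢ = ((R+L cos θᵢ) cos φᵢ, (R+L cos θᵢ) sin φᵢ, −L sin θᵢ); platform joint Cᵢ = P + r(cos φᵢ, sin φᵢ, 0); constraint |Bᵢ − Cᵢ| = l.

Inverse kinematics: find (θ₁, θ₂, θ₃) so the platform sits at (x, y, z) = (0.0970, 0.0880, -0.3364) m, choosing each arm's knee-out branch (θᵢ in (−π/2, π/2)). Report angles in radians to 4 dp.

θ₁ = 0.0875, θ₂ = 0.4365, θ₃ = 1.0472

arm 1 (φ=0.0°): x'=0.0970, y'=0.0880
  A=0.0430, B=-0.3364, C=(l²−L²−A²−y'²−z²)/(2L)=0.0135
  γ=atan2(-0.3364,0.0430)=-1.4437;  ψ=arccos(0.0397)=1.5311;  θ1=γ+ψ≈0.0875
φ2=120.0° → target in arm frame (0.0277, -0.1280)
  A=0.1123, B=-0.3364, C=(l²−L²−A²−y'²−z²)/(2L)=-0.0404
  θ2 = atan2(B,A) + arccos(C/0.3546) = 0.4365
arm 3 (φ=240.0°): x'=-0.1247, y'=0.0400
  A=0.2647, B=-0.3364, C=(l²−L²−A²−y'²−z²)/(2L)=-0.1590
  γ=atan2(-0.3364,0.2647)=-0.9041;  ψ=arccos(-0.3714)=1.9513;  θ3=γ+ψ≈1.0472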